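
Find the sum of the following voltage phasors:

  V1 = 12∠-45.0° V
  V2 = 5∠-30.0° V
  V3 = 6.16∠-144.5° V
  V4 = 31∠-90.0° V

Step 1 — Convert each phasor to rectangular form:
  V1 = 12·(cos(-45.0°) + j·sin(-45.0°)) = 8.485 - j8.485 V
  V2 = 5·(cos(-30.0°) + j·sin(-30.0°)) = 4.33 - j2.5 V
  V3 = 6.16·(cos(-144.5°) + j·sin(-144.5°)) = -5.015 - j3.577 V
  V4 = 31·(cos(-90.0°) + j·sin(-90.0°)) = 0 - j31 V
Step 2 — Sum components: V_total = 7.8 - j45.56 V.
Step 3 — Convert to polar: |V_total| = 46.23 V, ∠V_total = -80.3°.

V_total = 46.23∠-80.3° V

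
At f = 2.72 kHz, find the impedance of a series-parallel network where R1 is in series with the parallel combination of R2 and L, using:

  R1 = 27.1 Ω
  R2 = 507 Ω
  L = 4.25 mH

Step 1 — Angular frequency: ω = 2π·f = 2π·2720 = 1.709e+04 rad/s.
Step 2 — Component impedances:
  R1: Z = R = 27.1 Ω
  R2: Z = R = 507 Ω
  L: Z = jωL = j·1.709e+04·0.00425 = 0 + j72.63 Ω
Step 3 — Parallel branch: R2 || L = 1/(1/R2 + 1/L) = 10.2 + j71.17 Ω.
Step 4 — Series with R1: Z_total = R1 + (R2 || L) = 37.3 + j71.17 Ω = 80.35∠62.3° Ω.

Z = 37.3 + j71.17 Ω = 80.35∠62.3° Ω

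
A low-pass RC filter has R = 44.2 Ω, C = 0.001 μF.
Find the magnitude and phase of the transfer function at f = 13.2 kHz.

Step 1 — Angular frequency: ω = 2π·1.32e+04 = 8.294e+04 rad/s.
Step 2 — Transfer function: H(jω) = 1/(1 + jωRC).
Step 3 — Denominator: 1 + jωRC = 1 + j·8.294e+04·44.2·1e-09 = 1 + j0.003666.
Step 4 — H = 1 - j0.003666.
Step 5 — Magnitude: |H| = 1 (-0.0 dB); phase: φ = -0.2°.

|H| = 1 (-0.0 dB), φ = -0.2°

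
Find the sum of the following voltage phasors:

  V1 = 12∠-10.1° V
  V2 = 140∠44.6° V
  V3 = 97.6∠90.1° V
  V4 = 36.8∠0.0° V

Step 1 — Convert each phasor to rectangular form:
  V1 = 12·(cos(-10.1°) + j·sin(-10.1°)) = 11.81 - j2.104 V
  V2 = 140·(cos(44.6°) + j·sin(44.6°)) = 99.68 + j98.3 V
  V3 = 97.6·(cos(90.1°) + j·sin(90.1°)) = -0.1703 + j97.6 V
  V4 = 36.8·(cos(0.0°) + j·sin(0.0°)) = 36.8 V
Step 2 — Sum components: V_total = 148.1 + j193.8 V.
Step 3 — Convert to polar: |V_total| = 243.9 V, ∠V_total = 52.6°.

V_total = 243.9∠52.6° V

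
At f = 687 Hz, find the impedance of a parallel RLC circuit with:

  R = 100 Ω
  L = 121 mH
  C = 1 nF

Step 1 — Angular frequency: ω = 2π·f = 2π·687 = 4317 rad/s.
Step 2 — Component impedances:
  R: Z = R = 100 Ω
  L: Z = jωL = j·4317·0.121 = 0 + j522.3 Ω
  C: Z = 1/(jωC) = -j/(ω·C) = 0 - j2.317e+05 Ω
Step 3 — Parallel combination: 1/Z_total = 1/R + 1/L + 1/C; Z_total = 96.48 + j18.43 Ω = 98.22∠10.8° Ω.

Z = 96.48 + j18.43 Ω = 98.22∠10.8° Ω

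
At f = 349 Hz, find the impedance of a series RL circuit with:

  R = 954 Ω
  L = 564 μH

Step 1 — Angular frequency: ω = 2π·f = 2π·349 = 2193 rad/s.
Step 2 — Component impedances:
  R: Z = R = 954 Ω
  L: Z = jωL = j·2193·0.000564 = 0 + j1.237 Ω
Step 3 — Series combination: Z_total = R + L = 954 + j1.237 Ω = 954∠0.1° Ω.

Z = 954 + j1.237 Ω = 954∠0.1° Ω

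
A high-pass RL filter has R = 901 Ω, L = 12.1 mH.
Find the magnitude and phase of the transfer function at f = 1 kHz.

Step 1 — Angular frequency: ω = 2π·1000 = 6283 rad/s.
Step 2 — Transfer function: H(jω) = jωL/(R + jωL).
Step 3 — Numerator jωL = j·76.03; denominator R + jωL = 901 + j76.03.
Step 4 — H = 0.00707 + j0.08378.
Step 5 — Magnitude: |H| = 0.08408 (-21.5 dB); phase: φ = 85.2°.

|H| = 0.08408 (-21.5 dB), φ = 85.2°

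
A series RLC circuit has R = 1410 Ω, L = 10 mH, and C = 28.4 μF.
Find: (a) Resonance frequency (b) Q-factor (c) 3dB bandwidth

Step 1 — Resonance condition Im(Z)=0 gives ω₀ = 1/√(LC).
Step 2 — ω₀ = 1/√(0.01·2.84e-05) = 1876 rad/s.
Step 3 — f₀ = ω₀/(2π) = 298.6 Hz.
Step 4 — Series Q: Q = ω₀L/R = 1876·0.01/1410 = 0.01331.
Step 5 — 3dB bandwidth: Δω = ω₀/Q = 1.41e+05 rad/s; BW = Δω/(2π) = 2.244e+04 Hz.

(a) f₀ = 298.6 Hz  (b) Q = 0.01331  (c) BW = 2.244e+04 Hz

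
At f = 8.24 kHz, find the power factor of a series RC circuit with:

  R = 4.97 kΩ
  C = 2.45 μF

Step 1 — Angular frequency: ω = 2π·f = 2π·8240 = 5.177e+04 rad/s.
Step 2 — Component impedances:
  R: Z = R = 4970 Ω
  C: Z = 1/(jωC) = -j/(ω·C) = 0 - j7.884 Ω
Step 3 — Series combination: Z_total = R + C = 4970 - j7.884 Ω = 4970∠-0.1° Ω.
Step 4 — Power factor: PF = cos(φ) = Re(Z)/|Z| = 4970/4970 = 1.
Step 5 — Type: Im(Z) = -7.884 ⇒ leading (phase φ = -0.1°).

PF = 1 (leading, φ = -0.1°)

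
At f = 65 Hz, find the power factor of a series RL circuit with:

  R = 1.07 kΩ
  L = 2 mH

Step 1 — Angular frequency: ω = 2π·f = 2π·65 = 408.4 rad/s.
Step 2 — Component impedances:
  R: Z = R = 1070 Ω
  L: Z = jωL = j·408.4·0.002 = 0 + j0.8168 Ω
Step 3 — Series combination: Z_total = R + L = 1070 + j0.8168 Ω = 1070∠0.0° Ω.
Step 4 — Power factor: PF = cos(φ) = Re(Z)/|Z| = 1070/1070 = 1.
Step 5 — Type: Im(Z) = 0.8168 ⇒ lagging (phase φ = 0.0°).

PF = 1 (lagging, φ = 0.0°)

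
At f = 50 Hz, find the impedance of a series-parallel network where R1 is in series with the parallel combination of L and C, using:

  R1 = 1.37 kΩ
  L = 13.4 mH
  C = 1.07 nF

Step 1 — Angular frequency: ω = 2π·f = 2π·50 = 314.2 rad/s.
Step 2 — Component impedances:
  R1: Z = R = 1370 Ω
  L: Z = jωL = j·314.2·0.0134 = 0 + j4.21 Ω
  C: Z = 1/(jωC) = -j/(ω·C) = 0 - j2.975e+06 Ω
Step 3 — Parallel branch: L || C = 1/(1/L + 1/C) = 0 + j4.21 Ω.
Step 4 — Series with R1: Z_total = R1 + (L || C) = 1370 + j4.21 Ω = 1370∠0.2° Ω.

Z = 1370 + j4.21 Ω = 1370∠0.2° Ω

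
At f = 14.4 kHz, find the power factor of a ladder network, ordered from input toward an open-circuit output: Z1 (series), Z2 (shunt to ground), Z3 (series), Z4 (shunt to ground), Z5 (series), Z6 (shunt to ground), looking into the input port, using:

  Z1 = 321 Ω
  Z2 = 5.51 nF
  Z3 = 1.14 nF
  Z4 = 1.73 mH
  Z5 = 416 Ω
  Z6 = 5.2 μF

Step 1 — Angular frequency: ω = 2π·f = 2π·1.44e+04 = 9.048e+04 rad/s.
Step 2 — Component impedances:
  Z1: Z = R = 321 Ω
  Z2: Z = 1/(jωC) = -j/(ω·C) = 0 - j2006 Ω
  Z3: Z = 1/(jωC) = -j/(ω·C) = 0 - j9695 Ω
  Z4: Z = jωL = j·9.048e+04·0.00173 = 0 + j156.5 Ω
  Z5: Z = R = 416 Ω
  Z6: Z = 1/(jωC) = -j/(ω·C) = 0 - j2.125 Ω
Step 3 — Ladder network (open output): work backward from the far end, alternating series and parallel combinations. Z_in = 322.6 - j1658 Ω = 1689∠-79.0° Ω.
Step 4 — Power factor: PF = cos(φ) = Re(Z)/|Z| = 322.6/1689 = 0.191.
Step 5 — Type: Im(Z) = -1658 ⇒ leading (phase φ = -79.0°).

PF = 0.191 (leading, φ = -79.0°)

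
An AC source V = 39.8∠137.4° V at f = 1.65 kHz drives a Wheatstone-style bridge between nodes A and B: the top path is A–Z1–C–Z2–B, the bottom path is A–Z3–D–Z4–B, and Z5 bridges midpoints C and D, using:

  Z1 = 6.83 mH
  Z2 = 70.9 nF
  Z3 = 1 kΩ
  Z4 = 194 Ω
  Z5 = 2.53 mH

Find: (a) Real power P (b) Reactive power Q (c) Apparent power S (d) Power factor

Step 1 — Angular frequency: ω = 2π·f = 2π·1650 = 1.037e+04 rad/s.
Step 2 — Component impedances:
  Z1: Z = jωL = j·1.037e+04·0.00683 = 0 + j70.81 Ω
  Z2: Z = 1/(jωC) = -j/(ω·C) = 0 - j1360 Ω
  Z3: Z = R = 1000 Ω
  Z4: Z = R = 194 Ω
  Z5: Z = jωL = j·1.037e+04·0.00253 = 0 + j26.23 Ω
Step 3 — Bridge requires nodal analysis (the Z5 bridge couples midpoints C and D, so the two paths cannot be reduced to a simple series/parallel combination). Setting node B to ground and injecting 1 A at node A, the 3-node admittance system at A, C, D solves to V_A = Z_AB = 206.8 + j67.19 Ω = 217.4∠18.0° Ω.
Step 4 — Source phasor: V = 39.8∠137.4° V = -29.3 + j26.94 V.
Step 5 — Current: I = V / Z = -0.08986 + j0.1595 A = 0.1831∠119.4° A.
Step 6 — Complex power: S = V·I* = 6.929 + j2.252 VA.
Step 7 — Real power: P = Re(S) = 6.929 W.
Step 8 — Reactive power: Q = Im(S) = 2.252 VAR.
Step 9 — Apparent power: |S| = 7.286 VA.
Step 10 — Power factor: PF = P/|S| = 0.951 (lagging).

(a) P = 6.929 W  (b) Q = 2.252 VAR  (c) S = 7.286 VA  (d) PF = 0.951 (lagging)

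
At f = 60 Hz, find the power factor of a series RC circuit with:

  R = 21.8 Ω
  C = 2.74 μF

Step 1 — Angular frequency: ω = 2π·f = 2π·60 = 377 rad/s.
Step 2 — Component impedances:
  R: Z = R = 21.8 Ω
  C: Z = 1/(jωC) = -j/(ω·C) = 0 - j968.1 Ω
Step 3 — Series combination: Z_total = R + C = 21.8 - j968.1 Ω = 968.3∠-88.7° Ω.
Step 4 — Power factor: PF = cos(φ) = Re(Z)/|Z| = 21.8/968.3 = 0.02251.
Step 5 — Type: Im(Z) = -968.1 ⇒ leading (phase φ = -88.7°).

PF = 0.02251 (leading, φ = -88.7°)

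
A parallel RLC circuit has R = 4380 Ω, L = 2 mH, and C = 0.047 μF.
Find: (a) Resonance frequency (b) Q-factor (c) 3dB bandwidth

Step 1 — Resonance: ω₀ = 1/√(LC) = 1/√(0.002·4.7e-08) = 1.031e+05 rad/s.
Step 2 — f₀ = ω₀/(2π) = 1.642e+04 Hz.
Step 3 — Parallel Q: Q = R/(ω₀L) = 4380/(1.031e+05·0.002) = 21.23.
Step 4 — Bandwidth: Δω = ω₀/Q = 4858 rad/s; BW = Δω/(2π) = 773.1 Hz.

(a) f₀ = 1.642e+04 Hz  (b) Q = 21.23  (c) BW = 773.1 Hz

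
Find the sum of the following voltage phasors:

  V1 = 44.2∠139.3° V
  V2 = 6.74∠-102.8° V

Step 1 — Convert each phasor to rectangular form:
  V1 = 44.2·(cos(139.3°) + j·sin(139.3°)) = -33.51 + j28.82 V
  V2 = 6.74·(cos(-102.8°) + j·sin(-102.8°)) = -1.493 - j6.573 V
Step 2 — Sum components: V_total = -35 + j22.25 V.
Step 3 — Convert to polar: |V_total| = 41.48 V, ∠V_total = 147.6°.

V_total = 41.48∠147.6° V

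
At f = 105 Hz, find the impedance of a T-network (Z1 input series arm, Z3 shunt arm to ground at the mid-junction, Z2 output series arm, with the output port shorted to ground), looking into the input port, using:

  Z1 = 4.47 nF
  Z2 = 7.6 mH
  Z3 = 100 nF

Step 1 — Angular frequency: ω = 2π·f = 2π·105 = 659.7 rad/s.
Step 2 — Component impedances:
  Z1: Z = 1/(jωC) = -j/(ω·C) = 0 - j3.391e+05 Ω
  Z2: Z = jωL = j·659.7·0.0076 = 0 + j5.014 Ω
  Z3: Z = 1/(jωC) = -j/(ω·C) = 0 - j1.516e+04 Ω
Step 3 — With the output port shorted to ground, the output series arm Z2 runs from the junction to ground; the shunt arm Z3 also runs from the junction to ground. They appear in parallel: Z3 || Z2 = 0 + j5.016 Ω.
Step 4 — Series with input arm Z1: Z_in = Z1 + (Z3 || Z2) = 0 - j3.391e+05 Ω = 3.391e+05∠-90.0° Ω.

Z = 0 - j3.391e+05 Ω = 3.391e+05∠-90.0° Ω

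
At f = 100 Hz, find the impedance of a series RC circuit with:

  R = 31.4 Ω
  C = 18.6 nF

Step 1 — Angular frequency: ω = 2π·f = 2π·100 = 628.3 rad/s.
Step 2 — Component impedances:
  R: Z = R = 31.4 Ω
  C: Z = 1/(jωC) = -j/(ω·C) = 0 - j8.557e+04 Ω
Step 3 — Series combination: Z_total = R + C = 31.4 - j8.557e+04 Ω = 8.557e+04∠-90.0° Ω.

Z = 31.4 - j8.557e+04 Ω = 8.557e+04∠-90.0° Ω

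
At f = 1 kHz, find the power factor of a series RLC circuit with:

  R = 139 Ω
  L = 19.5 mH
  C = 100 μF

Step 1 — Angular frequency: ω = 2π·f = 2π·1000 = 6283 rad/s.
Step 2 — Component impedances:
  R: Z = R = 139 Ω
  L: Z = jωL = j·6283·0.0195 = 0 + j122.5 Ω
  C: Z = 1/(jωC) = -j/(ω·C) = 0 - j1.592 Ω
Step 3 — Series combination: Z_total = R + L + C = 139 + j120.9 Ω = 184.2∠41.0° Ω.
Step 4 — Power factor: PF = cos(φ) = Re(Z)/|Z| = 139/184.242 = 0.7544.
Step 5 — Type: Im(Z) = 120.9 ⇒ lagging (phase φ = 41.0°).

PF = 0.7544 (lagging, φ = 41.0°)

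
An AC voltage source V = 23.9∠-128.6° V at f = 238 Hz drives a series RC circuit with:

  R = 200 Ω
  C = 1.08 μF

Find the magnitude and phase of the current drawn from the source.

Step 1 — Angular frequency: ω = 2π·f = 2π·238 = 1495 rad/s.
Step 2 — Component impedances:
  R: Z = R = 200 Ω
  C: Z = 1/(jωC) = -j/(ω·C) = 0 - j619.2 Ω
Step 3 — Series combination: Z_total = R + C = 200 - j619.2 Ω = 650.7∠-72.1° Ω.
Step 4 — Source phasor: V = 23.9∠-128.6° V = -14.91 - j18.68 V.
Step 5 — Ohm's law: I = V / Z_total = (-14.91 - j18.68) / (200 - j619.2) = 0.02027 - j0.03063 A.
Step 6 — Convert to polar: |I| = 0.03673 A, ∠I = -56.5°.

I = 0.03673∠-56.5° A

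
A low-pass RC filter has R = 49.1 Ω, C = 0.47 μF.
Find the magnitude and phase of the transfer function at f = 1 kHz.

Step 1 — Angular frequency: ω = 2π·1000 = 6283 rad/s.
Step 2 — Transfer function: H(jω) = 1/(1 + jωRC).
Step 3 — Denominator: 1 + jωRC = 1 + j·6283·49.1·4.7e-07 = 1 + j0.145.
Step 4 — H = 0.9794 - j0.142.
Step 5 — Magnitude: |H| = 0.9897 (-0.1 dB); phase: φ = -8.3°.

|H| = 0.9897 (-0.1 dB), φ = -8.3°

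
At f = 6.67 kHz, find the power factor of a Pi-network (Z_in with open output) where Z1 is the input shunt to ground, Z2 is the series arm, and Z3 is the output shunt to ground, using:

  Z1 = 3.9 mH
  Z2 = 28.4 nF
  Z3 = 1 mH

Step 1 — Angular frequency: ω = 2π·f = 2π·6670 = 4.191e+04 rad/s.
Step 2 — Component impedances:
  Z1: Z = jωL = j·4.191e+04·0.0039 = 0 + j163.4 Ω
  Z2: Z = 1/(jωC) = -j/(ω·C) = 0 - j840.2 Ω
  Z3: Z = jωL = j·4.191e+04·0.001 = 0 + j41.91 Ω
Step 3 — With open output, the series arm Z2 and the output shunt Z3 appear in series to ground: Z2 + Z3 = 0 - j798.3 Ω.
Step 4 — Parallel with input shunt Z1: Z_in = Z1 || (Z2 + Z3) = 0 + j205.5 Ω = 205.5∠90.0° Ω.
Step 5 — Power factor: PF = cos(φ) = Re(Z)/|Z| = -0/205.5 = -0.
Step 6 — Type: Im(Z) = 205.5 ⇒ lagging (phase φ = 90.0°).

PF = -0 (lagging, φ = 90.0°)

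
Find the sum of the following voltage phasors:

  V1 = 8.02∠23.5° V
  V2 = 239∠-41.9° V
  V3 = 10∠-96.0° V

Step 1 — Convert each phasor to rectangular form:
  V1 = 8.02·(cos(23.5°) + j·sin(23.5°)) = 7.355 + j3.198 V
  V2 = 239·(cos(-41.9°) + j·sin(-41.9°)) = 177.9 - j159.6 V
  V3 = 10·(cos(-96.0°) + j·sin(-96.0°)) = -1.045 - j9.945 V
Step 2 — Sum components: V_total = 184.2 - j166.4 V.
Step 3 — Convert to polar: |V_total| = 248.2 V, ∠V_total = -42.1°.

V_total = 248.2∠-42.1° V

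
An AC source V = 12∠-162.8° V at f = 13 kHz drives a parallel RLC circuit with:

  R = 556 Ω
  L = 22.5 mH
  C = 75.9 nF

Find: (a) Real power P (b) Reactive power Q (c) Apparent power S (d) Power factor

Step 1 — Angular frequency: ω = 2π·f = 2π·1.3e+04 = 8.168e+04 rad/s.
Step 2 — Component impedances:
  R: Z = R = 556 Ω
  L: Z = jωL = j·8.168e+04·0.0225 = 0 + j1838 Ω
  C: Z = 1/(jωC) = -j/(ω·C) = 0 - j161.3 Ω
Step 3 — Parallel combination: 1/Z_total = 1/R + 1/L + 1/C; Z_total = 51.07 - j160.6 Ω = 168.5∠-72.4° Ω.
Step 4 — Source phasor: V = 12∠-162.8° V = -11.46 - j3.548 V.
Step 5 — Current: I = V / Z = -0.000549 - j0.07121 A = 0.07122∠-90.4° A.
Step 6 — Complex power: S = V·I* = 0.259 - j0.8144 VA.
Step 7 — Real power: P = Re(S) = 0.259 W.
Step 8 — Reactive power: Q = Im(S) = -0.8144 VAR.
Step 9 — Apparent power: |S| = 0.8546 VA.
Step 10 — Power factor: PF = P/|S| = 0.3031 (leading).

(a) P = 0.259 W  (b) Q = -0.8144 VAR  (c) S = 0.8546 VA  (d) PF = 0.3031 (leading)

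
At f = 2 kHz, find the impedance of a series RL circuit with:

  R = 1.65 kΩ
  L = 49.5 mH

Step 1 — Angular frequency: ω = 2π·f = 2π·2000 = 1.257e+04 rad/s.
Step 2 — Component impedances:
  R: Z = R = 1650 Ω
  L: Z = jωL = j·1.257e+04·0.0495 = 0 + j622 Ω
Step 3 — Series combination: Z_total = R + L = 1650 + j622 Ω = 1763∠20.7° Ω.

Z = 1650 + j622 Ω = 1763∠20.7° Ω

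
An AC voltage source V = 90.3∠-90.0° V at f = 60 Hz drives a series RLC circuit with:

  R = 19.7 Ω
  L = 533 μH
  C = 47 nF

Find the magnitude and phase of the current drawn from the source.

Step 1 — Angular frequency: ω = 2π·f = 2π·60 = 377 rad/s.
Step 2 — Component impedances:
  R: Z = R = 19.7 Ω
  L: Z = jωL = j·377·0.000533 = 0 + j0.2009 Ω
  C: Z = 1/(jωC) = -j/(ω·C) = 0 - j5.644e+04 Ω
Step 3 — Series combination: Z_total = R + L + C = 19.7 - j5.644e+04 Ω = 5.644e+04∠-90.0° Ω.
Step 4 — Source phasor: V = 90.3∠-90.0° V = 0 - j90.3 V.
Step 5 — Ohm's law: I = V / Z_total = (0 - j90.3) / (19.7 - j5.644e+04) = 0.0016 - j5.585e-07 A.
Step 6 — Convert to polar: |I| = 0.0016 A, ∠I = -0.0°.

I = 0.0016∠-0.0° A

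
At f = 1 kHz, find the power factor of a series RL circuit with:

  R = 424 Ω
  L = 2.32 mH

Step 1 — Angular frequency: ω = 2π·f = 2π·1000 = 6283 rad/s.
Step 2 — Component impedances:
  R: Z = R = 424 Ω
  L: Z = jωL = j·6283·0.00232 = 0 + j14.58 Ω
Step 3 — Series combination: Z_total = R + L = 424 + j14.58 Ω = 424.3∠2.0° Ω.
Step 4 — Power factor: PF = cos(φ) = Re(Z)/|Z| = 424/424.25 = 0.9994.
Step 5 — Type: Im(Z) = 14.58 ⇒ lagging (phase φ = 2.0°).

PF = 0.9994 (lagging, φ = 2.0°)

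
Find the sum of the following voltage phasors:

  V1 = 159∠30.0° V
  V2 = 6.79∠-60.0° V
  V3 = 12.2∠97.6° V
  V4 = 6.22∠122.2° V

Step 1 — Convert each phasor to rectangular form:
  V1 = 159·(cos(30.0°) + j·sin(30.0°)) = 137.7 + j79.5 V
  V2 = 6.79·(cos(-60.0°) + j·sin(-60.0°)) = 3.395 - j5.88 V
  V3 = 12.2·(cos(97.6°) + j·sin(97.6°)) = -1.614 + j12.09 V
  V4 = 6.22·(cos(122.2°) + j·sin(122.2°)) = -3.314 + j5.263 V
Step 2 — Sum components: V_total = 136.2 + j90.98 V.
Step 3 — Convert to polar: |V_total| = 163.8 V, ∠V_total = 33.7°.

V_total = 163.8∠33.7° V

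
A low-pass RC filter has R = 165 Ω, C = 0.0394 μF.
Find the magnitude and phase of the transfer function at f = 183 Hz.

Step 1 — Angular frequency: ω = 2π·183 = 1150 rad/s.
Step 2 — Transfer function: H(jω) = 1/(1 + jωRC).
Step 3 — Denominator: 1 + jωRC = 1 + j·1150·165·3.94e-08 = 1 + j0.007475.
Step 4 — H = 0.9999 - j0.007475.
Step 5 — Magnitude: |H| = 1 (-0.0 dB); phase: φ = -0.4°.

|H| = 1 (-0.0 dB), φ = -0.4°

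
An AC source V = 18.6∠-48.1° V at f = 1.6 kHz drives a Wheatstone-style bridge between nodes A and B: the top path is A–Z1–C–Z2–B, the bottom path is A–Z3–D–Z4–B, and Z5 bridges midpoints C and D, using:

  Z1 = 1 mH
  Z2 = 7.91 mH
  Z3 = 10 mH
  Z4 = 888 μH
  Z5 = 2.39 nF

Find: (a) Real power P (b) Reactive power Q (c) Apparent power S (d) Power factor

Step 1 — Angular frequency: ω = 2π·f = 2π·1600 = 1.005e+04 rad/s.
Step 2 — Component impedances:
  Z1: Z = jωL = j·1.005e+04·0.001 = 0 + j10.05 Ω
  Z2: Z = jωL = j·1.005e+04·0.00791 = 0 + j79.52 Ω
  Z3: Z = jωL = j·1.005e+04·0.01 = 0 + j100.5 Ω
  Z4: Z = jωL = j·1.005e+04·0.000888 = 0 + j8.927 Ω
  Z5: Z = 1/(jωC) = -j/(ω·C) = 0 - j4.162e+04 Ω
Step 3 — Bridge requires nodal analysis (the Z5 bridge couples midpoints C and D, so the two paths cannot be reduced to a simple series/parallel combination). Setting node B to ground and injecting 1 A at node A, the 3-node admittance system at A, C, D solves to V_A = Z_AB = 0 + j49.3 Ω = 49.3∠90.0° Ω.
Step 4 — Source phasor: V = 18.6∠-48.1° V = 12.42 - j13.84 V.
Step 5 — Current: I = V / Z = -0.2808 - j0.252 A = 0.3773∠-138.1° A.
Step 6 — Complex power: S = V·I* = 0 + j7.018 VA.
Step 7 — Real power: P = Re(S) = 0 W.
Step 8 — Reactive power: Q = Im(S) = 7.018 VAR.
Step 9 — Apparent power: |S| = 7.018 VA.
Step 10 — Power factor: PF = P/|S| = 0 (lagging).

(a) P = 0 W  (b) Q = 7.018 VAR  (c) S = 7.018 VA  (d) PF = 0 (lagging)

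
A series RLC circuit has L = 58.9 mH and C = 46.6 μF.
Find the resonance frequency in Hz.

Step 1 — Resonance condition Im(Z)=0 gives ω₀ = 1/√(LC).
Step 2 — ω₀ = 1/√(0.0589·4.66e-05) = 603.6 rad/s.
Step 3 — f₀ = ω₀/(2π) = 96.07 Hz.

f₀ = 96.07 Hz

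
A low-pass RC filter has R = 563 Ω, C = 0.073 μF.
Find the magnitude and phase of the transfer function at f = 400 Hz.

Step 1 — Angular frequency: ω = 2π·400 = 2513 rad/s.
Step 2 — Transfer function: H(jω) = 1/(1 + jωRC).
Step 3 — Denominator: 1 + jωRC = 1 + j·2513·563·7.3e-08 = 1 + j0.1033.
Step 4 — H = 0.9894 - j0.1022.
Step 5 — Magnitude: |H| = 0.9947 (-0.0 dB); phase: φ = -5.9°.

|H| = 0.9947 (-0.0 dB), φ = -5.9°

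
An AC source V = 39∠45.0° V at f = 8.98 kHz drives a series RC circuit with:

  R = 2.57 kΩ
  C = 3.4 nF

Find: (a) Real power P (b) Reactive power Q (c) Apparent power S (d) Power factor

Step 1 — Angular frequency: ω = 2π·f = 2π·8980 = 5.642e+04 rad/s.
Step 2 — Component impedances:
  R: Z = R = 2570 Ω
  C: Z = 1/(jωC) = -j/(ω·C) = 0 - j5213 Ω
Step 3 — Series combination: Z_total = R + C = 2570 - j5213 Ω = 5812∠-63.8° Ω.
Step 4 — Source phasor: V = 39∠45.0° V = 27.58 + j27.58 V.
Step 5 — Current: I = V / Z = -0.002158 + j0.006354 A = 0.00671∠108.8° A.
Step 6 — Complex power: S = V·I* = 0.1157 - j0.2347 VA.
Step 7 — Real power: P = Re(S) = 0.1157 W.
Step 8 — Reactive power: Q = Im(S) = -0.2347 VAR.
Step 9 — Apparent power: |S| = 0.2617 VA.
Step 10 — Power factor: PF = P/|S| = 0.4422 (leading).

(a) P = 0.1157 W  (b) Q = -0.2347 VAR  (c) S = 0.2617 VA  (d) PF = 0.4422 (leading)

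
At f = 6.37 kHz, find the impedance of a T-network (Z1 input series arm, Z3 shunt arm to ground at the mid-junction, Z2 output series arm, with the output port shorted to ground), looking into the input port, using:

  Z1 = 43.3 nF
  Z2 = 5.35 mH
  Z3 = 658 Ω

Step 1 — Angular frequency: ω = 2π·f = 2π·6370 = 4.002e+04 rad/s.
Step 2 — Component impedances:
  Z1: Z = 1/(jωC) = -j/(ω·C) = 0 - j577 Ω
  Z2: Z = jωL = j·4.002e+04·0.00535 = 0 + j214.1 Ω
  Z3: Z = R = 658 Ω
Step 3 — With the output port shorted to ground, the output series arm Z2 runs from the junction to ground; the shunt arm Z3 also runs from the junction to ground. They appear in parallel: Z3 || Z2 = 63.01 + j193.6 Ω.
Step 4 — Series with input arm Z1: Z_in = Z1 + (Z3 || Z2) = 63.01 - j383.4 Ω = 388.5∠-80.7° Ω.

Z = 63.01 - j383.4 Ω = 388.5∠-80.7° Ω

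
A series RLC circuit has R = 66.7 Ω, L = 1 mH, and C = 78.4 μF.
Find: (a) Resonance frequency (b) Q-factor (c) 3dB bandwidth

Step 1 — Resonance: ω₀ = 1/√(LC) = 1/√(0.001·7.84e-05) = 3571 rad/s.
Step 2 — f₀ = ω₀/(2π) = 568.4 Hz.
Step 3 — Series Q: Q = ω₀L/R = 3571·0.001/66.7 = 0.05354.
Step 4 — Bandwidth: Δω = ω₀/Q = 6.67e+04 rad/s; BW = Δω/(2π) = 1.062e+04 Hz.

(a) f₀ = 568.4 Hz  (b) Q = 0.05354  (c) BW = 1.062e+04 Hz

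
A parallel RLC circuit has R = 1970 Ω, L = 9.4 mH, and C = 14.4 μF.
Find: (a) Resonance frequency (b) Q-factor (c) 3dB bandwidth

Step 1 — Resonance: ω₀ = 1/√(LC) = 1/√(0.0094·1.44e-05) = 2718 rad/s.
Step 2 — f₀ = ω₀/(2π) = 432.6 Hz.
Step 3 — Parallel Q: Q = R/(ω₀L) = 1970/(2718·0.0094) = 77.11.
Step 4 — Bandwidth: Δω = ω₀/Q = 35.25 rad/s; BW = Δω/(2π) = 5.61 Hz.

(a) f₀ = 432.6 Hz  (b) Q = 77.11  (c) BW = 5.61 Hz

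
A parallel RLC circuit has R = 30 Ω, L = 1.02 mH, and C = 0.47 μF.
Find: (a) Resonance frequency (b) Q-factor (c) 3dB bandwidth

Step 1 — Resonance: ω₀ = 1/√(LC) = 1/√(0.00102·4.7e-07) = 4.567e+04 rad/s.
Step 2 — f₀ = ω₀/(2π) = 7269 Hz.
Step 3 — Parallel Q: Q = R/(ω₀L) = 30/(4.567e+04·0.00102) = 0.644.
Step 4 — Bandwidth: Δω = ω₀/Q = 7.092e+04 rad/s; BW = Δω/(2π) = 1.129e+04 Hz.

(a) f₀ = 7269 Hz  (b) Q = 0.644  (c) BW = 1.129e+04 Hz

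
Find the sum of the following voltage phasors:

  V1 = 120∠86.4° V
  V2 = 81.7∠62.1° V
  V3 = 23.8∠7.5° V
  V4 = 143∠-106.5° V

Step 1 — Convert each phasor to rectangular form:
  V1 = 120·(cos(86.4°) + j·sin(86.4°)) = 7.535 + j119.8 V
  V2 = 81.7·(cos(62.1°) + j·sin(62.1°)) = 38.23 + j72.2 V
  V3 = 23.8·(cos(7.5°) + j·sin(7.5°)) = 23.6 + j3.107 V
  V4 = 143·(cos(-106.5°) + j·sin(-106.5°)) = -40.61 - j137.1 V
Step 2 — Sum components: V_total = 28.75 + j57.96 V.
Step 3 — Convert to polar: |V_total| = 64.7 V, ∠V_total = 63.6°.

V_total = 64.7∠63.6° V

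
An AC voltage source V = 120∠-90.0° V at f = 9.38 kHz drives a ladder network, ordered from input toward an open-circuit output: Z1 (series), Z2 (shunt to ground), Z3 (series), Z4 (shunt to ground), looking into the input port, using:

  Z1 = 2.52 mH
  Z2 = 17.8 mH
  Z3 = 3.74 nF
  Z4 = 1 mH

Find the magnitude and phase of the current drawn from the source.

Step 1 — Angular frequency: ω = 2π·f = 2π·9380 = 5.894e+04 rad/s.
Step 2 — Component impedances:
  Z1: Z = jωL = j·5.894e+04·0.00252 = 0 + j148.5 Ω
  Z2: Z = jωL = j·5.894e+04·0.0178 = 0 + j1049 Ω
  Z3: Z = 1/(jωC) = -j/(ω·C) = 0 - j4537 Ω
  Z4: Z = jωL = j·5.894e+04·0.001 = 0 + j58.94 Ω
Step 3 — Ladder network (open output): work backward from the far end, alternating series and parallel combinations. Z_in = 0 + j1519 Ω = 1519∠90.0° Ω.
Step 4 — Source phasor: V = 120∠-90.0° V = 0 - j120 V.
Step 5 — Ohm's law: I = V / Z_total = (0 - j120) / (0 + j1519) = -0.07902 A.
Step 6 — Convert to polar: |I| = 0.07902 A, ∠I = -180.0°.

I = 0.07902∠-180.0° A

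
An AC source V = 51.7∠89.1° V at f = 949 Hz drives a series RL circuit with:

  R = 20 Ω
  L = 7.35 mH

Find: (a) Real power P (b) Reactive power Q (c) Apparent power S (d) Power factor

Step 1 — Angular frequency: ω = 2π·f = 2π·949 = 5963 rad/s.
Step 2 — Component impedances:
  R: Z = R = 20 Ω
  L: Z = jωL = j·5963·0.00735 = 0 + j43.83 Ω
Step 3 — Series combination: Z_total = R + L = 20 + j43.83 Ω = 48.17∠65.5° Ω.
Step 4 — Source phasor: V = 51.7∠89.1° V = 0.8121 + j51.69 V.
Step 5 — Current: I = V / Z = 0.9832 + j0.4302 A = 1.073∠23.6° A.
Step 6 — Complex power: S = V·I* = 23.03 + j50.48 VA.
Step 7 — Real power: P = Re(S) = 23.03 W.
Step 8 — Reactive power: Q = Im(S) = 50.48 VAR.
Step 9 — Apparent power: |S| = 55.48 VA.
Step 10 — Power factor: PF = P/|S| = 0.4152 (lagging).

(a) P = 23.03 W  (b) Q = 50.48 VAR  (c) S = 55.48 VA  (d) PF = 0.4152 (lagging)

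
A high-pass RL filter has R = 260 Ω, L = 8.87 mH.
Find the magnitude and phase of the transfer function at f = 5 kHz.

Step 1 — Angular frequency: ω = 2π·5000 = 3.142e+04 rad/s.
Step 2 — Transfer function: H(jω) = jωL/(R + jωL).
Step 3 — Numerator jωL = j·278.7; denominator R + jωL = 260 + j278.7.
Step 4 — H = 0.5346 + j0.4988.
Step 5 — Magnitude: |H| = 0.7312 (-2.7 dB); phase: φ = 43.0°.

|H| = 0.7312 (-2.7 dB), φ = 43.0°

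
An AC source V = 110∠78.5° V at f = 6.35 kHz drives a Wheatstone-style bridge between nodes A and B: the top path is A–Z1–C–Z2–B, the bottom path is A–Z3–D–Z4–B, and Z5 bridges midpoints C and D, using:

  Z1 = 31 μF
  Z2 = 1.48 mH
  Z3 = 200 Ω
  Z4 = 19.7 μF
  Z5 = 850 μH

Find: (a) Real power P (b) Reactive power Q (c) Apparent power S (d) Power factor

Step 1 — Angular frequency: ω = 2π·f = 2π·6350 = 3.99e+04 rad/s.
Step 2 — Component impedances:
  Z1: Z = 1/(jωC) = -j/(ω·C) = 0 - j0.8085 Ω
  Z2: Z = jωL = j·3.99e+04·0.00148 = 0 + j59.05 Ω
  Z3: Z = R = 200 Ω
  Z4: Z = 1/(jωC) = -j/(ω·C) = 0 - j1.272 Ω
  Z5: Z = jωL = j·3.99e+04·0.00085 = 0 + j33.91 Ω
Step 3 — Bridge requires nodal analysis (the Z5 bridge couples midpoints C and D, so the two paths cannot be reduced to a simple series/parallel combination). Setting node B to ground and injecting 1 A at node A, the 3-node admittance system at A, C, D solves to V_A = Z_AB = 2.189 + j19.99 Ω = 20.11∠83.8° Ω.
Step 4 — Source phasor: V = 110∠78.5° V = 21.93 + j107.8 V.
Step 5 — Current: I = V / Z = 5.448 - j0.5007 A = 5.471∠-5.3° A.
Step 6 — Complex power: S = V·I* = 65.5 + j598.2 VA.
Step 7 — Real power: P = Re(S) = 65.5 W.
Step 8 — Reactive power: Q = Im(S) = 598.2 VAR.
Step 9 — Apparent power: |S| = 601.8 VA.
Step 10 — Power factor: PF = P/|S| = 0.1088 (lagging).

(a) P = 65.5 W  (b) Q = 598.2 VAR  (c) S = 601.8 VA  (d) PF = 0.1088 (lagging)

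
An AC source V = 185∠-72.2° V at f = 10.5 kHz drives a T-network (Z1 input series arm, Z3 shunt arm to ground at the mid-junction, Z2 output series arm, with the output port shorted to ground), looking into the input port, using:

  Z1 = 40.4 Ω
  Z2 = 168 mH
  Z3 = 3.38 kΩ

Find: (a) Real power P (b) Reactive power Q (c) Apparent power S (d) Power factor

Step 1 — Angular frequency: ω = 2π·f = 2π·1.05e+04 = 6.597e+04 rad/s.
Step 2 — Component impedances:
  Z1: Z = R = 40.4 Ω
  Z2: Z = jωL = j·6.597e+04·0.168 = 0 + j1.108e+04 Ω
  Z3: Z = R = 3380 Ω
Step 3 — With the output port shorted to ground, the output series arm Z2 runs from the junction to ground; the shunt arm Z3 also runs from the junction to ground. They appear in parallel: Z3 || Z2 = 3092 + j943.1 Ω.
Step 4 — Series with input arm Z1: Z_in = Z1 + (Z3 || Z2) = 3133 + j943.1 Ω = 3272∠16.8° Ω.
Step 5 — Source phasor: V = 185∠-72.2° V = 56.55 - j176.1 V.
Step 6 — Current: I = V / Z = 0.001033 - j0.05654 A = 0.05655∠-89.0° A.
Step 7 — Complex power: S = V·I* = 10.02 + j3.015 VA.
Step 8 — Real power: P = Re(S) = 10.02 W.
Step 9 — Reactive power: Q = Im(S) = 3.015 VAR.
Step 10 — Apparent power: |S| = 10.46 VA.
Step 11 — Power factor: PF = P/|S| = 0.9576 (lagging).

(a) P = 10.02 W  (b) Q = 3.015 VAR  (c) S = 10.46 VA  (d) PF = 0.9576 (lagging)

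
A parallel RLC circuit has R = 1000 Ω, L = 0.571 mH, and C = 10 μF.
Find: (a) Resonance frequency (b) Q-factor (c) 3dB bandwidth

Step 1 — Resonance: ω₀ = 1/√(LC) = 1/√(0.000571·1e-05) = 1.323e+04 rad/s.
Step 2 — f₀ = ω₀/(2π) = 2106 Hz.
Step 3 — Parallel Q: Q = R/(ω₀L) = 1000/(1.323e+04·0.000571) = 132.3.
Step 4 — Bandwidth: Δω = ω₀/Q = 100 rad/s; BW = Δω/(2π) = 15.92 Hz.

(a) f₀ = 2106 Hz  (b) Q = 132.3  (c) BW = 15.92 Hz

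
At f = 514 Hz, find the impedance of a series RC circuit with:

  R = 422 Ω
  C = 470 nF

Step 1 — Angular frequency: ω = 2π·f = 2π·514 = 3230 rad/s.
Step 2 — Component impedances:
  R: Z = R = 422 Ω
  C: Z = 1/(jωC) = -j/(ω·C) = 0 - j658.8 Ω
Step 3 — Series combination: Z_total = R + C = 422 - j658.8 Ω = 782.4∠-57.4° Ω.

Z = 422 - j658.8 Ω = 782.4∠-57.4° Ω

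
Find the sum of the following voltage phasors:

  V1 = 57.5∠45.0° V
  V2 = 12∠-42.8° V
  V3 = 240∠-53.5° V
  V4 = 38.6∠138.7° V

Step 1 — Convert each phasor to rectangular form:
  V1 = 57.5·(cos(45.0°) + j·sin(45.0°)) = 40.66 + j40.66 V
  V2 = 12·(cos(-42.8°) + j·sin(-42.8°)) = 8.805 - j8.153 V
  V3 = 240·(cos(-53.5°) + j·sin(-53.5°)) = 142.8 - j192.9 V
  V4 = 38.6·(cos(138.7°) + j·sin(138.7°)) = -29 + j25.48 V
Step 2 — Sum components: V_total = 163.2 - j134.9 V.
Step 3 — Convert to polar: |V_total| = 211.8 V, ∠V_total = -39.6°.

V_total = 211.8∠-39.6° V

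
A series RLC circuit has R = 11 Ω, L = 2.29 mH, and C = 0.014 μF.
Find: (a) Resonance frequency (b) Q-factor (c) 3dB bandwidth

Step 1 — Resonance: ω₀ = 1/√(LC) = 1/√(0.00229·1.4e-08) = 1.766e+05 rad/s.
Step 2 — f₀ = ω₀/(2π) = 2.811e+04 Hz.
Step 3 — Series Q: Q = ω₀L/R = 1.766e+05·0.00229/11 = 36.77.
Step 4 — Bandwidth: Δω = ω₀/Q = 4803 rad/s; BW = Δω/(2π) = 764.5 Hz.

(a) f₀ = 2.811e+04 Hz  (b) Q = 36.77  (c) BW = 764.5 Hz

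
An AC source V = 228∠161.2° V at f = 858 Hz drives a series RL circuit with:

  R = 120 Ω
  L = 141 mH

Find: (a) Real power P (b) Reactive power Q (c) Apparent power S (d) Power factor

Step 1 — Angular frequency: ω = 2π·f = 2π·858 = 5391 rad/s.
Step 2 — Component impedances:
  R: Z = R = 120 Ω
  L: Z = jωL = j·5391·0.141 = 0 + j760.1 Ω
Step 3 — Series combination: Z_total = R + L = 120 + j760.1 Ω = 769.5∠81.0° Ω.
Step 4 — Source phasor: V = 228∠161.2° V = -215.8 + j73.48 V.
Step 5 — Current: I = V / Z = 0.05058 + j0.2919 A = 0.2963∠80.2° A.
Step 6 — Complex power: S = V·I* = 10.53 + j66.73 VA.
Step 7 — Real power: P = Re(S) = 10.53 W.
Step 8 — Reactive power: Q = Im(S) = 66.73 VAR.
Step 9 — Apparent power: |S| = 67.55 VA.
Step 10 — Power factor: PF = P/|S| = 0.1559 (lagging).

(a) P = 10.53 W  (b) Q = 66.73 VAR  (c) S = 67.55 VA  (d) PF = 0.1559 (lagging)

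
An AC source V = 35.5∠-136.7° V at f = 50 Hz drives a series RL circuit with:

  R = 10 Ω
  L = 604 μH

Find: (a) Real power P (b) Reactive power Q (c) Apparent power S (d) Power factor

Step 1 — Angular frequency: ω = 2π·f = 2π·50 = 314.2 rad/s.
Step 2 — Component impedances:
  R: Z = R = 10 Ω
  L: Z = jωL = j·314.2·0.000604 = 0 + j0.1898 Ω
Step 3 — Series combination: Z_total = R + L = 10 + j0.1898 Ω = 10∠1.1° Ω.
Step 4 — Source phasor: V = 35.5∠-136.7° V = -25.84 - j24.35 V.
Step 5 — Current: I = V / Z = -2.629 - j2.385 A = 3.549∠-137.8° A.
Step 6 — Complex power: S = V·I* = 126 + j2.39 VA.
Step 7 — Real power: P = Re(S) = 126 W.
Step 8 — Reactive power: Q = Im(S) = 2.39 VAR.
Step 9 — Apparent power: |S| = 126 VA.
Step 10 — Power factor: PF = P/|S| = 0.9998 (lagging).

(a) P = 126 W  (b) Q = 2.39 VAR  (c) S = 126 VA  (d) PF = 0.9998 (lagging)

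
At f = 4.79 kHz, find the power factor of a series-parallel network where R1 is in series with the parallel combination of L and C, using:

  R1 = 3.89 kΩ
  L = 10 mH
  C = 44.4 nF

Step 1 — Angular frequency: ω = 2π·f = 2π·4790 = 3.01e+04 rad/s.
Step 2 — Component impedances:
  R1: Z = R = 3890 Ω
  L: Z = jωL = j·3.01e+04·0.01 = 0 + j301 Ω
  C: Z = 1/(jωC) = -j/(ω·C) = 0 - j748.3 Ω
Step 3 — Parallel branch: L || C = 1/(1/L + 1/C) = 0 + j503.4 Ω.
Step 4 — Series with R1: Z_total = R1 + (L || C) = 3890 + j503.4 Ω = 3922∠7.4° Ω.
Step 5 — Power factor: PF = cos(φ) = Re(Z)/|Z| = 3890/3922.4 = 0.9917.
Step 6 — Type: Im(Z) = 503.4 ⇒ lagging (phase φ = 7.4°).

PF = 0.9917 (lagging, φ = 7.4°)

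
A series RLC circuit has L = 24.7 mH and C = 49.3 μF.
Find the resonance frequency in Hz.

Step 1 — Resonance condition Im(Z)=0 gives ω₀ = 1/√(LC).
Step 2 — ω₀ = 1/√(0.0247·4.93e-05) = 906.2 rad/s.
Step 3 — f₀ = ω₀/(2π) = 144.2 Hz.

f₀ = 144.2 Hz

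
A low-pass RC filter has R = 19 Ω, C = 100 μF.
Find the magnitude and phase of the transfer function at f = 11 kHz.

Step 1 — Angular frequency: ω = 2π·1.1e+04 = 6.912e+04 rad/s.
Step 2 — Transfer function: H(jω) = 1/(1 + jωRC).
Step 3 — Denominator: 1 + jωRC = 1 + j·6.912e+04·19·0.0001 = 1 + j131.3.
Step 4 — H = 5.799e-05 - j0.007615.
Step 5 — Magnitude: |H| = 0.007615 (-42.4 dB); phase: φ = -89.6°.

|H| = 0.007615 (-42.4 dB), φ = -89.6°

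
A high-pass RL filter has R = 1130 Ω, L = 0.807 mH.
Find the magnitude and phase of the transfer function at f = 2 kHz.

Step 1 — Angular frequency: ω = 2π·2000 = 1.257e+04 rad/s.
Step 2 — Transfer function: H(jω) = jωL/(R + jωL).
Step 3 — Numerator jωL = j·10.14; denominator R + jωL = 1130 + j10.14.
Step 4 — H = 8.053e-05 + j0.008974.
Step 5 — Magnitude: |H| = 0.008974 (-40.9 dB); phase: φ = 89.5°.

|H| = 0.008974 (-40.9 dB), φ = 89.5°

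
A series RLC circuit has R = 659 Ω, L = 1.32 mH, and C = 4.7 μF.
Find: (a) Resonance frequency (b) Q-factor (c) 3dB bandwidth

Step 1 — Resonance: ω₀ = 1/√(LC) = 1/√(0.00132·4.7e-06) = 1.27e+04 rad/s.
Step 2 — f₀ = ω₀/(2π) = 2021 Hz.
Step 3 — Series Q: Q = ω₀L/R = 1.27e+04·0.00132/659 = 0.02543.
Step 4 — Bandwidth: Δω = ω₀/Q = 4.992e+05 rad/s; BW = Δω/(2π) = 7.946e+04 Hz.

(a) f₀ = 2021 Hz  (b) Q = 0.02543  (c) BW = 7.946e+04 Hz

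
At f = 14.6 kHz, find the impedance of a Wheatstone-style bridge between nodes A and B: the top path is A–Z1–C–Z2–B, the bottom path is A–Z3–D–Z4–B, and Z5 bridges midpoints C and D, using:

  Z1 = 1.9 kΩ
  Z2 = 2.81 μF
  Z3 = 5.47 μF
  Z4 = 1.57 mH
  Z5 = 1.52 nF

Step 1 — Angular frequency: ω = 2π·f = 2π·1.46e+04 = 9.173e+04 rad/s.
Step 2 — Component impedances:
  Z1: Z = R = 1900 Ω
  Z2: Z = 1/(jωC) = -j/(ω·C) = 0 - j3.879 Ω
  Z3: Z = 1/(jωC) = -j/(ω·C) = 0 - j1.993 Ω
  Z4: Z = jωL = j·9.173e+04·0.00157 = 0 + j144 Ω
  Z5: Z = 1/(jωC) = -j/(ω·C) = 0 - j7172 Ω
Step 3 — Bridge requires nodal analysis (the Z5 bridge couples midpoints C and D, so the two paths cannot be reduced to a simple series/parallel combination). Setting node B to ground and injecting 1 A at node A, the 3-node admittance system at A, C, D solves to V_A = Z_AB = 10.99 + j144.2 Ω = 144.6∠85.6° Ω.

Z = 10.99 + j144.2 Ω = 144.6∠85.6° Ω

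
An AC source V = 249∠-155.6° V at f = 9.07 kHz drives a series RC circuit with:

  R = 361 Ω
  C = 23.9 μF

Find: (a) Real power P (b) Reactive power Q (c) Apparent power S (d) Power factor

Step 1 — Angular frequency: ω = 2π·f = 2π·9070 = 5.699e+04 rad/s.
Step 2 — Component impedances:
  R: Z = R = 361 Ω
  C: Z = 1/(jωC) = -j/(ω·C) = 0 - j0.7342 Ω
Step 3 — Series combination: Z_total = R + C = 361 - j0.7342 Ω = 361∠-0.1° Ω.
Step 4 — Source phasor: V = 249∠-155.6° V = -226.8 - j102.9 V.
Step 5 — Current: I = V / Z = -0.6276 - j0.2862 A = 0.6897∠-155.5° A.
Step 6 — Complex power: S = V·I* = 171.7 - j0.3493 VA.
Step 7 — Real power: P = Re(S) = 171.7 W.
Step 8 — Reactive power: Q = Im(S) = -0.3493 VAR.
Step 9 — Apparent power: |S| = 171.7 VA.
Step 10 — Power factor: PF = P/|S| = 1 (leading).

(a) P = 171.7 W  (b) Q = -0.3493 VAR  (c) S = 171.7 VA  (d) PF = 1 (leading)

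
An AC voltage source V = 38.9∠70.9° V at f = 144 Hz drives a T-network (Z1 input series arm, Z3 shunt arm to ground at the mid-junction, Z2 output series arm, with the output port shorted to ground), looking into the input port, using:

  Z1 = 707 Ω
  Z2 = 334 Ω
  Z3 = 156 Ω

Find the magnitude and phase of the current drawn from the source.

Step 1 — Angular frequency: ω = 2π·f = 2π·144 = 904.8 rad/s.
Step 2 — Component impedances:
  Z1: Z = R = 707 Ω
  Z2: Z = R = 334 Ω
  Z3: Z = R = 156 Ω
Step 3 — With the output port shorted to ground, the output series arm Z2 runs from the junction to ground; the shunt arm Z3 also runs from the junction to ground. They appear in parallel: Z3 || Z2 = 106.3 Ω.
Step 4 — Series with input arm Z1: Z_in = Z1 + (Z3 || Z2) = 813.3 Ω = 813.3∠0.0° Ω.
Step 5 — Source phasor: V = 38.9∠70.9° V = 12.73 + j36.76 V.
Step 6 — Ohm's law: I = V / Z_total = (12.73 + j36.76) / (813.3) = 0.01565 + j0.04519 A.
Step 7 — Convert to polar: |I| = 0.04783 A, ∠I = 70.9°.

I = 0.04783∠70.9° A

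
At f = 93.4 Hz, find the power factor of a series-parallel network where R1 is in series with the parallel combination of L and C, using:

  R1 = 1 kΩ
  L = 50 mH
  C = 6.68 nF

Step 1 — Angular frequency: ω = 2π·f = 2π·93.4 = 586.8 rad/s.
Step 2 — Component impedances:
  R1: Z = R = 1000 Ω
  L: Z = jωL = j·586.8·0.05 = 0 + j29.34 Ω
  C: Z = 1/(jωC) = -j/(ω·C) = 0 - j2.551e+05 Ω
Step 3 — Parallel branch: L || C = 1/(1/L + 1/C) = 0 + j29.35 Ω.
Step 4 — Series with R1: Z_total = R1 + (L || C) = 1000 + j29.35 Ω = 1000∠1.7° Ω.
Step 5 — Power factor: PF = cos(φ) = Re(Z)/|Z| = 1000/1000.4 = 0.9996.
Step 6 — Type: Im(Z) = 29.35 ⇒ lagging (phase φ = 1.7°).

PF = 0.9996 (lagging, φ = 1.7°)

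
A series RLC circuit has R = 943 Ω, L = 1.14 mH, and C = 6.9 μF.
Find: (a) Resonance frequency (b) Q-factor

Step 1 — Resonance condition Im(Z)=0 gives ω₀ = 1/√(LC).
Step 2 — ω₀ = 1/√(0.00114·6.9e-06) = 1.128e+04 rad/s.
Step 3 — f₀ = ω₀/(2π) = 1794 Hz.
Step 4 — Series Q: Q = ω₀L/R = 1.128e+04·0.00114/943 = 0.01363.

(a) f₀ = 1794 Hz  (b) Q = 0.01363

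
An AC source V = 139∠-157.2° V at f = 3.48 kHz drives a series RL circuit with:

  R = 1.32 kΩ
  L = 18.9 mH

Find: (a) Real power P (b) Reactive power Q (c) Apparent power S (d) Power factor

Step 1 — Angular frequency: ω = 2π·f = 2π·3480 = 2.187e+04 rad/s.
Step 2 — Component impedances:
  R: Z = R = 1320 Ω
  L: Z = jωL = j·2.187e+04·0.0189 = 0 + j413.3 Ω
Step 3 — Series combination: Z_total = R + L = 1320 + j413.3 Ω = 1383∠17.4° Ω.
Step 4 — Source phasor: V = 139∠-157.2° V = -128.1 - j53.86 V.
Step 5 — Current: I = V / Z = -0.1 - j0.009485 A = 0.1005∠-174.6° A.
Step 6 — Complex power: S = V·I* = 13.33 + j4.173 VA.
Step 7 — Real power: P = Re(S) = 13.33 W.
Step 8 — Reactive power: Q = Im(S) = 4.173 VAR.
Step 9 — Apparent power: |S| = 13.97 VA.
Step 10 — Power factor: PF = P/|S| = 0.9543 (lagging).

(a) P = 13.33 W  (b) Q = 4.173 VAR  (c) S = 13.97 VA  (d) PF = 0.9543 (lagging)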